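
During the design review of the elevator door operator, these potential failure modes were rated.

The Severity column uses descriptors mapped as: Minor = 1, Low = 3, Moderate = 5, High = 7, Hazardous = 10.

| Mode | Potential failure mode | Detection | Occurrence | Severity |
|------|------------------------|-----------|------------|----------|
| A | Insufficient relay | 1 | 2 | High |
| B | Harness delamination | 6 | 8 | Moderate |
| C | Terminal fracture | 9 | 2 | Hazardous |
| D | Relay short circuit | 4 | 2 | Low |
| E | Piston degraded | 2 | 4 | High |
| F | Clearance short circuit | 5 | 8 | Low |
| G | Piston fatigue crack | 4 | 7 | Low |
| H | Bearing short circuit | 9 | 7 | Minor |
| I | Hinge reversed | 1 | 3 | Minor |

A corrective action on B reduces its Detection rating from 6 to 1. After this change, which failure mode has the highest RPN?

RPN = Severity × Occurrence × Detection:
  A: 7 × 2 × 1 = 14
  B: 5 × 8 × 6 = 240
  C: 10 × 2 × 9 = 180
  D: 3 × 2 × 4 = 24
  E: 7 × 4 × 2 = 56
  F: 3 × 8 × 5 = 120
  G: 3 × 7 × 4 = 84
  H: 1 × 7 × 9 = 63
  I: 1 × 3 × 1 = 3
After action: B → 5 × 8 × 1 = 40.
Revised RPNs: C=180, F=120, G=84, H=63, E=56, B=40, D=24, A=14, I=3.
Highest is now C (180).

C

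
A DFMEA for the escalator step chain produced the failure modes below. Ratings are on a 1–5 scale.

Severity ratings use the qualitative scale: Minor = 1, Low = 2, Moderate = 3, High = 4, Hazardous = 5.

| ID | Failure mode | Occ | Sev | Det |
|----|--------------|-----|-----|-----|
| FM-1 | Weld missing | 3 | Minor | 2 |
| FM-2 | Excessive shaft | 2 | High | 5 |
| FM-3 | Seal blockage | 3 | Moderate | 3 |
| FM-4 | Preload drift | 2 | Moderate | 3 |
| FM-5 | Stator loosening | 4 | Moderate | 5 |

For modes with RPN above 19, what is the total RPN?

127

RPN = Severity × Occurrence × Detection:
  FM-1: 1 × 3 × 2 = 6
  FM-2: 4 × 2 × 5 = 40
  FM-3: 3 × 3 × 3 = 27
  FM-4: 3 × 2 × 3 = 18
  FM-5: 3 × 4 × 5 = 60
RPN > 19: FM-2 (40), FM-3 (27), FM-5 (60).
Sum: 40 + 27 + 60 = 127.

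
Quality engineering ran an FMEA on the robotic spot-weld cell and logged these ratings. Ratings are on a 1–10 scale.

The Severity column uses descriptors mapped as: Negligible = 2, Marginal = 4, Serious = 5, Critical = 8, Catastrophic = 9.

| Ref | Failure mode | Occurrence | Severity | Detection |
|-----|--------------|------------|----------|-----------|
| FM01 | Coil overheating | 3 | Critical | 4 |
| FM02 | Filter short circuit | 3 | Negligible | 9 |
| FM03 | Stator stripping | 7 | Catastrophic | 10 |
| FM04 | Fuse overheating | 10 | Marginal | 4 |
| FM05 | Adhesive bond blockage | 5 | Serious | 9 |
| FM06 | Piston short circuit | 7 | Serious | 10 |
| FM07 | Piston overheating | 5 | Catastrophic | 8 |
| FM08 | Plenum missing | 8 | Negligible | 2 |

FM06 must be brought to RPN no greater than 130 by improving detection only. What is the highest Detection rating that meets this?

FM06: S=5, O=7, D=10 → current RPN = 350.
Fixed product = 35. Need 35 × D ≤ 130, so D ≤ 130/35 = 3.71.
Maximum integer Detection rating = 3 (gives RPN 105; D=4 would give 140 > 130).

3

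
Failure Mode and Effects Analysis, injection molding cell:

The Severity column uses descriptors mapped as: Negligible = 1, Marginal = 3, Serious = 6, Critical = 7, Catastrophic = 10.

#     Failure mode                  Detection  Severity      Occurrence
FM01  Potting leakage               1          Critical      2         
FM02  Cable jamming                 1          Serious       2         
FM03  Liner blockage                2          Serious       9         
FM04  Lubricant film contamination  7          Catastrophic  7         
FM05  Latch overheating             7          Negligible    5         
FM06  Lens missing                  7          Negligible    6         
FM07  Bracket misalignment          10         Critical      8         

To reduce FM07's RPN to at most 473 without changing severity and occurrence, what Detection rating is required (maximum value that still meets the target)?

FM07: S=7, O=8, D=10 → current RPN = 560.
Fixed product = 56. Need 56 × D ≤ 473, so D ≤ 473/56 = 8.45.
Maximum integer Detection rating = 8 (gives RPN 448; D=9 would give 504 > 473).

8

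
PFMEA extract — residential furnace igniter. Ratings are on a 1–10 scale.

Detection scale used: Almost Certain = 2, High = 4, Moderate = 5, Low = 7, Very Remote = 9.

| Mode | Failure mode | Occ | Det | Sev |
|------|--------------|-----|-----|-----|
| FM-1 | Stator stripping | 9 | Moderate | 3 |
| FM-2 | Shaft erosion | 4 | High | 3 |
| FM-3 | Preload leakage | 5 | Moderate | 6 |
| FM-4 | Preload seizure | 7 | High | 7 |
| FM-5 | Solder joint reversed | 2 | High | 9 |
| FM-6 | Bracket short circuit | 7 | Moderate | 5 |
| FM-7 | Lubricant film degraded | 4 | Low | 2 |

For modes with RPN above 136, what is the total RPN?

521

RPN = Severity × Occurrence × Detection:
  FM-1: 3 × 9 × 5 = 135
  FM-2: 3 × 4 × 4 = 48
  FM-3: 6 × 5 × 5 = 150
  FM-4: 7 × 7 × 4 = 196
  FM-5: 9 × 2 × 4 = 72
  FM-6: 5 × 7 × 5 = 175
  FM-7: 2 × 4 × 7 = 56
RPN > 136: FM-3 (150), FM-4 (196), FM-6 (175).
Sum: 150 + 196 + 175 = 521.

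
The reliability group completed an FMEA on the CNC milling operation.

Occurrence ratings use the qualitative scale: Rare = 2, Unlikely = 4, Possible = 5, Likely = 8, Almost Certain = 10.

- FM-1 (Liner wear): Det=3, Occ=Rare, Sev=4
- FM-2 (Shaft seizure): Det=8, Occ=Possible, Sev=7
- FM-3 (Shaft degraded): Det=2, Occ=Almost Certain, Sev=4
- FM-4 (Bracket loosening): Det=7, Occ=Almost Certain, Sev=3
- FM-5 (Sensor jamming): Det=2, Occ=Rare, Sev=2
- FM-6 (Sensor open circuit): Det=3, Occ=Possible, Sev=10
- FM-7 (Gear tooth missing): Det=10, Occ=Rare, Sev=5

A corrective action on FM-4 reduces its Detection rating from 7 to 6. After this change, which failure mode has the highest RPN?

FM-2

RPN = Severity × Occurrence × Detection:
  FM-1: 4 × 2 × 3 = 24
  FM-2: 7 × 5 × 8 = 280
  FM-3: 4 × 10 × 2 = 80
  FM-4: 3 × 10 × 7 = 210
  FM-5: 2 × 2 × 2 = 8
  FM-6: 10 × 5 × 3 = 150
  FM-7: 5 × 2 × 10 = 100
After action: FM-4 → 3 × 10 × 6 = 180.
Revised RPNs: FM-2=280, FM-4=180, FM-6=150, FM-7=100, FM-3=80, FM-1=24, FM-5=8.
Highest is now FM-2 (280).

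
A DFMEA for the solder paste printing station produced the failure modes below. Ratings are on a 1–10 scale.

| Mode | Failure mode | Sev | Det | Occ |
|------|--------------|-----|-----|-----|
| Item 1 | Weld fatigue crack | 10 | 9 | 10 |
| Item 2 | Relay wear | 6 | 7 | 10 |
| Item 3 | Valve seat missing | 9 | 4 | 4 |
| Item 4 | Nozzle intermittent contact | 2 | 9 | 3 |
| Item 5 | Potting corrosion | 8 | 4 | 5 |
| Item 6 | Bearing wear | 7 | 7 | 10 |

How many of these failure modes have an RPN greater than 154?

4

RPN = Severity × Occurrence × Detection:
  Item 1: 10 × 10 × 9 = 900
  Item 2: 6 × 10 × 7 = 420
  Item 3: 9 × 4 × 4 = 144
  Item 4: 2 × 3 × 9 = 54
  Item 5: 8 × 5 × 4 = 160
  Item 6: 7 × 10 × 7 = 490
Modes with RPN > 154: Item 1 (900), Item 2 (420), Item 5 (160), Item 6 (490) → 4.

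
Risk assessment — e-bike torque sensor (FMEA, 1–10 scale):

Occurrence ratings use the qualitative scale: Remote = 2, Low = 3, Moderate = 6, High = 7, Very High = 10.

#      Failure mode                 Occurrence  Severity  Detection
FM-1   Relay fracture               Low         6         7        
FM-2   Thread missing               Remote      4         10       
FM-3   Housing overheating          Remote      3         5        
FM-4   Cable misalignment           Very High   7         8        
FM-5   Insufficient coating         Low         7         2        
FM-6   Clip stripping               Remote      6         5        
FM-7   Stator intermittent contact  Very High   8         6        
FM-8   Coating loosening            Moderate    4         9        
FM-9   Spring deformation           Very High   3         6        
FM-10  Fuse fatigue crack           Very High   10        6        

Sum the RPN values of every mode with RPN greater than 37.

RPN = Severity × Occurrence × Detection:
  FM-1: 6 × 3 × 7 = 126
  FM-2: 4 × 2 × 10 = 80
  FM-3: 3 × 2 × 5 = 30
  FM-4: 7 × 10 × 8 = 560
  FM-5: 7 × 3 × 2 = 42
  FM-6: 6 × 2 × 5 = 60
  FM-7: 8 × 10 × 6 = 480
  FM-8: 4 × 6 × 9 = 216
  FM-9: 3 × 10 × 6 = 180
  FM-10: 10 × 10 × 6 = 600
RPN > 37: FM-1 (126), FM-2 (80), FM-4 (560), FM-5 (42), FM-6 (60), FM-7 (480), FM-8 (216), FM-9 (180), FM-10 (600).
Sum: 126 + 80 + 560 + 42 + 60 + 480 + 216 + 180 + 600 = 2344.

2344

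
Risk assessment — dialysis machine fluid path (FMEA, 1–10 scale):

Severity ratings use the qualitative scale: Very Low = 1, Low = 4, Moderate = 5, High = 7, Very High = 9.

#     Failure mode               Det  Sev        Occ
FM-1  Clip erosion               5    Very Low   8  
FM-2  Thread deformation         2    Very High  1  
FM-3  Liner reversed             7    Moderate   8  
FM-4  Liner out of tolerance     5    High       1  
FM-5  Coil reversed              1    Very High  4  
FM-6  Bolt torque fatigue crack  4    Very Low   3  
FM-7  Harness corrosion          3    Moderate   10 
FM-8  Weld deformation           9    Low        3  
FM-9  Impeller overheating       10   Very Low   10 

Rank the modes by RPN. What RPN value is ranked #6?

36

RPN = Severity × Occurrence × Detection:
  FM-1: 1 × 8 × 5 = 40
  FM-2: 9 × 1 × 2 = 18
  FM-3: 5 × 8 × 7 = 280
  FM-4: 7 × 1 × 5 = 35
  FM-5: 9 × 4 × 1 = 36
  FM-6: 1 × 3 × 4 = 12
  FM-7: 5 × 10 × 3 = 150
  FM-8: 4 × 3 × 9 = 108
  FM-9: 1 × 10 × 10 = 100
Sorted descending: 280, 150, 108, 100, 40, 36, 35, 18, 12.
The sixth-highest RPN is 36 (FM-5).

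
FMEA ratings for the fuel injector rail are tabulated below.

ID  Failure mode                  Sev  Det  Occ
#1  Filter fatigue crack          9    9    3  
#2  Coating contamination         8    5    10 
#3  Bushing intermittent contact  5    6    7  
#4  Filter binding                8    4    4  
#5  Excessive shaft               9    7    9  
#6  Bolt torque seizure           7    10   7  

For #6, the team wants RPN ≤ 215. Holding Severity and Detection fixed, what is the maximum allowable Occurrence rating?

3

#6: S=7, O=7, D=10 → current RPN = 490.
Fixed product = 70. Need 70 × O ≤ 215, so O ≤ 215/70 = 3.07.
Maximum integer Occurrence rating = 3 (gives RPN 210; O=4 would give 280 > 215).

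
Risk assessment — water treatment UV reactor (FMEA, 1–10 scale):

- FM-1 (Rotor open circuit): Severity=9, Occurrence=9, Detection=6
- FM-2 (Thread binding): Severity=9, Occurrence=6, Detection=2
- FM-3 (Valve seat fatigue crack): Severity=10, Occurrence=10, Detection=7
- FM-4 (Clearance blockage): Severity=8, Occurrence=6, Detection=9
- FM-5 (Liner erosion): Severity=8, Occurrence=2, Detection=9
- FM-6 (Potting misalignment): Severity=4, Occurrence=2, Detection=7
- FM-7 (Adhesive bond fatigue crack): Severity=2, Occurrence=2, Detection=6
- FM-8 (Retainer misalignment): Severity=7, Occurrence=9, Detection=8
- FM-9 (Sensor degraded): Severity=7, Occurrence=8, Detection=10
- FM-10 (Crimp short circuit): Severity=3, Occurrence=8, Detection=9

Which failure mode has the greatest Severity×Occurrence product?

FM-3

Criticality = Severity × Occurrence:
  FM-1: 9 × 9 = 81
  FM-2: 9 × 6 = 54
  FM-3: 10 × 10 = 100
  FM-4: 8 × 6 = 48
  FM-5: 8 × 2 = 16
  FM-6: 4 × 2 = 8
  FM-7: 2 × 2 = 4
  FM-8: 7 × 9 = 63
  FM-9: 7 × 8 = 56
  FM-10: 3 × 8 = 24
Highest criticality is 100 → FM-3.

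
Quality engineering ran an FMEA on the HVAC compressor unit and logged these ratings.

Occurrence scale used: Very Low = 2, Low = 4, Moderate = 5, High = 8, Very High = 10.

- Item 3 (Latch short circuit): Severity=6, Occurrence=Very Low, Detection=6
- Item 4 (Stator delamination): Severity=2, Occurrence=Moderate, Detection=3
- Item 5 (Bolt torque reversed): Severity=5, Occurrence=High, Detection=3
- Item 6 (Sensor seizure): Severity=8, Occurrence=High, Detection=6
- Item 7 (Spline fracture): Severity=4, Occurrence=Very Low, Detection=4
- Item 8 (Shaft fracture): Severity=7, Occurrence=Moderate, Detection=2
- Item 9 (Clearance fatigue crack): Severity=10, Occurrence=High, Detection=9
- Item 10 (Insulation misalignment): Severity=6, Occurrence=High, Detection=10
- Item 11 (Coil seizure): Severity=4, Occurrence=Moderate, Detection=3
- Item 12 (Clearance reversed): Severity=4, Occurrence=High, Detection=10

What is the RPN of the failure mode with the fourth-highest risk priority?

320

RPN = Severity × Occurrence × Detection:
  Item 3: 6 × 2 × 6 = 72
  Item 4: 2 × 5 × 3 = 30
  Item 5: 5 × 8 × 3 = 120
  Item 6: 8 × 8 × 6 = 384
  Item 7: 4 × 2 × 4 = 32
  Item 8: 7 × 5 × 2 = 70
  Item 9: 10 × 8 × 9 = 720
  Item 10: 6 × 8 × 10 = 480
  Item 11: 4 × 5 × 3 = 60
  Item 12: 4 × 8 × 10 = 320
Sorted descending: 720, 480, 384, 320, 120, 72, 70, 60, 32, 30.
The fourth-highest RPN is 320 (Item 12).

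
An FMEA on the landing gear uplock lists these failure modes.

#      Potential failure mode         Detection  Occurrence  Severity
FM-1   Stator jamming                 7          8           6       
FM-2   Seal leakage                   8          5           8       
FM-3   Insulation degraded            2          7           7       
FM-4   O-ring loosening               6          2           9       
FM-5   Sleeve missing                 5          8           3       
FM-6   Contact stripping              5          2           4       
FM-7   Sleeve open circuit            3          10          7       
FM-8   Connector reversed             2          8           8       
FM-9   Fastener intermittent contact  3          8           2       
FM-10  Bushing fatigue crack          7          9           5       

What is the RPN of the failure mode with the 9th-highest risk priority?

RPN = Severity × Occurrence × Detection:
  FM-1: 6 × 8 × 7 = 336
  FM-2: 8 × 5 × 8 = 320
  FM-3: 7 × 7 × 2 = 98
  FM-4: 9 × 2 × 6 = 108
  FM-5: 3 × 8 × 5 = 120
  FM-6: 4 × 2 × 5 = 40
  FM-7: 7 × 10 × 3 = 210
  FM-8: 8 × 8 × 2 = 128
  FM-9: 2 × 8 × 3 = 48
  FM-10: 5 × 9 × 7 = 315
Sorted descending: 336, 320, 315, 210, 128, 120, 108, 98, 48, 40.
The 9th-highest RPN is 48 (FM-9).

48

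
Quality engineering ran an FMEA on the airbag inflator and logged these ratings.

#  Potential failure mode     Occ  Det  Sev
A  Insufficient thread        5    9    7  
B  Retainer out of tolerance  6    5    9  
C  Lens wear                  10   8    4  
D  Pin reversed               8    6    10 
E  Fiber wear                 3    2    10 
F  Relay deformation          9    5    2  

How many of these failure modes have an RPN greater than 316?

RPN = Severity × Occurrence × Detection:
  A: 7 × 5 × 9 = 315
  B: 9 × 6 × 5 = 270
  C: 4 × 10 × 8 = 320
  D: 10 × 8 × 6 = 480
  E: 10 × 3 × 2 = 60
  F: 2 × 9 × 5 = 90
Modes with RPN > 316: C (320), D (480) → 2.

2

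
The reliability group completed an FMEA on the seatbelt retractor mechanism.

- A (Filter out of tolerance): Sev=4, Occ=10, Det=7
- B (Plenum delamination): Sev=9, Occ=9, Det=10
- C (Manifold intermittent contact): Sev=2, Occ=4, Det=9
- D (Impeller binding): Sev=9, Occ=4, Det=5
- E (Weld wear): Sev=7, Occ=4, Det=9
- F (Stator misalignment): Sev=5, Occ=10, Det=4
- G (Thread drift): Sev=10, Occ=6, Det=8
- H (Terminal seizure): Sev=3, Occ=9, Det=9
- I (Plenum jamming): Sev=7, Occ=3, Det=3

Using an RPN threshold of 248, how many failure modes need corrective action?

RPN = Severity × Occurrence × Detection:
  A: 4 × 10 × 7 = 280
  B: 9 × 9 × 10 = 810
  C: 2 × 4 × 9 = 72
  D: 9 × 4 × 5 = 180
  E: 7 × 4 × 9 = 252
  F: 5 × 10 × 4 = 200
  G: 10 × 6 × 8 = 480
  H: 3 × 9 × 9 = 243
  I: 7 × 3 × 3 = 63
Modes with RPN ≥ 248: A (280), B (810), E (252), G (480) → 4.

4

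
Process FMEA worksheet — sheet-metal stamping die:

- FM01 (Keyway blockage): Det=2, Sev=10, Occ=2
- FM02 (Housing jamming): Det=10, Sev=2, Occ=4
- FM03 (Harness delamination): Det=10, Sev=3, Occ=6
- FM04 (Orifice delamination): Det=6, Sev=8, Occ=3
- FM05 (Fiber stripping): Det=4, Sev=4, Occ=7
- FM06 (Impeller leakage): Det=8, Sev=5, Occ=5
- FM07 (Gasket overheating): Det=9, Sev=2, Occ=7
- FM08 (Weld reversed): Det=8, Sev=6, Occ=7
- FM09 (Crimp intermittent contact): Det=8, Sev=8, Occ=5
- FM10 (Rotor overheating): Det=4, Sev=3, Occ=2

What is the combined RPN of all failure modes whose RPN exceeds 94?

RPN = Severity × Occurrence × Detection:
  FM01: 10 × 2 × 2 = 40
  FM02: 2 × 4 × 10 = 80
  FM03: 3 × 6 × 10 = 180
  FM04: 8 × 3 × 6 = 144
  FM05: 4 × 7 × 4 = 112
  FM06: 5 × 5 × 8 = 200
  FM07: 2 × 7 × 9 = 126
  FM08: 6 × 7 × 8 = 336
  FM09: 8 × 5 × 8 = 320
  FM10: 3 × 2 × 4 = 24
RPN > 94: FM03 (180), FM04 (144), FM05 (112), FM06 (200), FM07 (126), FM08 (336), FM09 (320).
Sum: 180 + 144 + 112 + 200 + 126 + 336 + 320 = 1418.

1418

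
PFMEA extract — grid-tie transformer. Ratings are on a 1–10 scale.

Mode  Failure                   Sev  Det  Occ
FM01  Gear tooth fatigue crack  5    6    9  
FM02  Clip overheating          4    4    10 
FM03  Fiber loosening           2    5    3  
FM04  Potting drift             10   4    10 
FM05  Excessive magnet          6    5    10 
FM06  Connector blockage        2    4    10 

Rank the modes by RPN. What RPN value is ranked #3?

RPN = Severity × Occurrence × Detection:
  FM01: 5 × 9 × 6 = 270
  FM02: 4 × 10 × 4 = 160
  FM03: 2 × 3 × 5 = 30
  FM04: 10 × 10 × 4 = 400
  FM05: 6 × 10 × 5 = 300
  FM06: 2 × 10 × 4 = 80
Sorted descending: 400, 300, 270, 160, 80, 30.
The third-highest RPN is 270 (FM01).

270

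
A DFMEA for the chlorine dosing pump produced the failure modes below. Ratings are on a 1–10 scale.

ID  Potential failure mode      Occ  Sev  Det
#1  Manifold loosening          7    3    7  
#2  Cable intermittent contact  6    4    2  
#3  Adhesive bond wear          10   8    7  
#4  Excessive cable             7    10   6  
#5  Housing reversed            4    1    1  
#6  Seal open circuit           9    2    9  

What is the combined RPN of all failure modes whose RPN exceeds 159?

1142

RPN = Severity × Occurrence × Detection:
  #1: 3 × 7 × 7 = 147
  #2: 4 × 6 × 2 = 48
  #3: 8 × 10 × 7 = 560
  #4: 10 × 7 × 6 = 420
  #5: 1 × 4 × 1 = 4
  #6: 2 × 9 × 9 = 162
RPN > 159: #3 (560), #4 (420), #6 (162).
Sum: 560 + 420 + 162 = 1142.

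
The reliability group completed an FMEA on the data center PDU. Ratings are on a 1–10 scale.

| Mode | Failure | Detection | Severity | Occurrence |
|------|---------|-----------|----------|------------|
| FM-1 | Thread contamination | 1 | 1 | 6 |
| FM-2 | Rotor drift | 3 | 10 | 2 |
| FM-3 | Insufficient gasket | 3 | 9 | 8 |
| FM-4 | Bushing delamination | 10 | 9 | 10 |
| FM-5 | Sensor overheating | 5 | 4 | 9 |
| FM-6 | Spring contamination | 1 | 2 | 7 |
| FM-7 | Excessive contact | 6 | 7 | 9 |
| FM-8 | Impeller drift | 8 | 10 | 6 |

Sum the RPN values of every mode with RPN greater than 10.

RPN = Severity × Occurrence × Detection:
  FM-1: 1 × 6 × 1 = 6
  FM-2: 10 × 2 × 3 = 60
  FM-3: 9 × 8 × 3 = 216
  FM-4: 9 × 10 × 10 = 900
  FM-5: 4 × 9 × 5 = 180
  FM-6: 2 × 7 × 1 = 14
  FM-7: 7 × 9 × 6 = 378
  FM-8: 10 × 6 × 8 = 480
RPN > 10: FM-2 (60), FM-3 (216), FM-4 (900), FM-5 (180), FM-6 (14), FM-7 (378), FM-8 (480).
Sum: 60 + 216 + 900 + 180 + 14 + 378 + 480 = 2228.

2228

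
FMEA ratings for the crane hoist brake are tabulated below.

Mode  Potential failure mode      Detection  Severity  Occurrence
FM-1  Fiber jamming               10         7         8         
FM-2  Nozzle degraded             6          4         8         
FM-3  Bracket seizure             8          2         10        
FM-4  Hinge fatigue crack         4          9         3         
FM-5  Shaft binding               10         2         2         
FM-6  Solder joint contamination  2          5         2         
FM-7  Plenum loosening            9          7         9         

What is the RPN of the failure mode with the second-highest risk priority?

560

RPN = Severity × Occurrence × Detection:
  FM-1: 7 × 8 × 10 = 560
  FM-2: 4 × 8 × 6 = 192
  FM-3: 2 × 10 × 8 = 160
  FM-4: 9 × 3 × 4 = 108
  FM-5: 2 × 2 × 10 = 40
  FM-6: 5 × 2 × 2 = 20
  FM-7: 7 × 9 × 9 = 567
Sorted descending: 567, 560, 192, 160, 108, 40, 20.
The second-highest RPN is 560 (FM-1).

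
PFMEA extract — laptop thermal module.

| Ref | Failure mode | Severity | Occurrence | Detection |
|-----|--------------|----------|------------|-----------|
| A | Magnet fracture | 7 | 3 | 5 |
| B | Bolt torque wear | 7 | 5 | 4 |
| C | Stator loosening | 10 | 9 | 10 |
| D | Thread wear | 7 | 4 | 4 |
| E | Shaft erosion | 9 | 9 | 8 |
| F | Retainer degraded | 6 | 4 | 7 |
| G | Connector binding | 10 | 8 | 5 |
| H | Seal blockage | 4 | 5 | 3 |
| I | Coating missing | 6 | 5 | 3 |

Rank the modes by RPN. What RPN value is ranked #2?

RPN = Severity × Occurrence × Detection:
  A: 7 × 3 × 5 = 105
  B: 7 × 5 × 4 = 140
  C: 10 × 9 × 10 = 900
  D: 7 × 4 × 4 = 112
  E: 9 × 9 × 8 = 648
  F: 6 × 4 × 7 = 168
  G: 10 × 8 × 5 = 400
  H: 4 × 5 × 3 = 60
  I: 6 × 5 × 3 = 90
Sorted descending: 900, 648, 400, 168, 140, 112, 105, 90, 60.
The second-highest RPN is 648 (E).

648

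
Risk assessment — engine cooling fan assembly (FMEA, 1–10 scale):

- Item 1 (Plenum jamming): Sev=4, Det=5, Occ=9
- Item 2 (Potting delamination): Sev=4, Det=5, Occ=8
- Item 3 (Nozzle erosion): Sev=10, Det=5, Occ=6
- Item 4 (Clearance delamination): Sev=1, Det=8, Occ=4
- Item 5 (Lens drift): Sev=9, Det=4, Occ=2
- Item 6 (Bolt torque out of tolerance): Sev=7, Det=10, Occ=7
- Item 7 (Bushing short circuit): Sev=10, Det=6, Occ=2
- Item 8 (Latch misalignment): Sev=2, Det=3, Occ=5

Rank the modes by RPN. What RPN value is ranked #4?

160

RPN = Severity × Occurrence × Detection:
  Item 1: 4 × 9 × 5 = 180
  Item 2: 4 × 8 × 5 = 160
  Item 3: 10 × 6 × 5 = 300
  Item 4: 1 × 4 × 8 = 32
  Item 5: 9 × 2 × 4 = 72
  Item 6: 7 × 7 × 10 = 490
  Item 7: 10 × 2 × 6 = 120
  Item 8: 2 × 5 × 3 = 30
Sorted descending: 490, 300, 180, 160, 120, 72, 32, 30.
The fourth-highest RPN is 160 (Item 2).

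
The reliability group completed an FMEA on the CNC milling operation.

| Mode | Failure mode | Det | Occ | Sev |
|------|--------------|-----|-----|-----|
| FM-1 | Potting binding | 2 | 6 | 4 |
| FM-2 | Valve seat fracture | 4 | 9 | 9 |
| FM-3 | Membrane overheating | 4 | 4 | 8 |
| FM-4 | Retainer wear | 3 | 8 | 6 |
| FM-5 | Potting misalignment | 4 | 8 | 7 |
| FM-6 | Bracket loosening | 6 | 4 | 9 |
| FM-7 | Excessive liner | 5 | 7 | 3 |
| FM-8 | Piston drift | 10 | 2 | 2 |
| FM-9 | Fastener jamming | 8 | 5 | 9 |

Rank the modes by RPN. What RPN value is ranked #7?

RPN = Severity × Occurrence × Detection:
  FM-1: 4 × 6 × 2 = 48
  FM-2: 9 × 9 × 4 = 324
  FM-3: 8 × 4 × 4 = 128
  FM-4: 6 × 8 × 3 = 144
  FM-5: 7 × 8 × 4 = 224
  FM-6: 9 × 4 × 6 = 216
  FM-7: 3 × 7 × 5 = 105
  FM-8: 2 × 2 × 10 = 40
  FM-9: 9 × 5 × 8 = 360
Sorted descending: 360, 324, 224, 216, 144, 128, 105, 48, 40.
The seventh-highest RPN is 105 (FM-7).

105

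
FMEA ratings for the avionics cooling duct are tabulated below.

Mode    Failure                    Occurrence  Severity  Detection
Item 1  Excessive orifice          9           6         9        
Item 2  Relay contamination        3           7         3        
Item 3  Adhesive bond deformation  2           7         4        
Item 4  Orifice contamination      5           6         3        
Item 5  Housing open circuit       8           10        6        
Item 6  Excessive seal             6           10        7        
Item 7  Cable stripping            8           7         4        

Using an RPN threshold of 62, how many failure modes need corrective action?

RPN = Severity × Occurrence × Detection:
  Item 1: 6 × 9 × 9 = 486
  Item 2: 7 × 3 × 3 = 63
  Item 3: 7 × 2 × 4 = 56
  Item 4: 6 × 5 × 3 = 90
  Item 5: 10 × 8 × 6 = 480
  Item 6: 10 × 6 × 7 = 420
  Item 7: 7 × 8 × 4 = 224
Modes with RPN ≥ 62: Item 1 (486), Item 2 (63), Item 4 (90), Item 5 (480), Item 6 (420), Item 7 (224) → 6.

6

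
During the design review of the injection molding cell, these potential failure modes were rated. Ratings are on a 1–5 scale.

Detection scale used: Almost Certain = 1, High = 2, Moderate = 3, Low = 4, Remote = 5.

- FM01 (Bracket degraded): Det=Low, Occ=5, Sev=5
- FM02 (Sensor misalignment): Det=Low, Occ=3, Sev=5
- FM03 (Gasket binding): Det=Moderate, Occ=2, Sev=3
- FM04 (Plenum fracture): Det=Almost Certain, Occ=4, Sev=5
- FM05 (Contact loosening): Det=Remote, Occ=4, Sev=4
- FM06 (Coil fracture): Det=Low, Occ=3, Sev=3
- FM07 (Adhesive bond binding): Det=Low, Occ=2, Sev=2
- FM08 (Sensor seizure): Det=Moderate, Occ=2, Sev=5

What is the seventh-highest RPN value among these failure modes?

18

RPN = Severity × Occurrence × Detection:
  FM01: 5 × 5 × 4 = 100
  FM02: 5 × 3 × 4 = 60
  FM03: 3 × 2 × 3 = 18
  FM04: 5 × 4 × 1 = 20
  FM05: 4 × 4 × 5 = 80
  FM06: 3 × 3 × 4 = 36
  FM07: 2 × 2 × 4 = 16
  FM08: 5 × 2 × 3 = 30
Sorted descending: 100, 80, 60, 36, 30, 20, 18, 16.
The seventh-highest RPN is 18 (FM03).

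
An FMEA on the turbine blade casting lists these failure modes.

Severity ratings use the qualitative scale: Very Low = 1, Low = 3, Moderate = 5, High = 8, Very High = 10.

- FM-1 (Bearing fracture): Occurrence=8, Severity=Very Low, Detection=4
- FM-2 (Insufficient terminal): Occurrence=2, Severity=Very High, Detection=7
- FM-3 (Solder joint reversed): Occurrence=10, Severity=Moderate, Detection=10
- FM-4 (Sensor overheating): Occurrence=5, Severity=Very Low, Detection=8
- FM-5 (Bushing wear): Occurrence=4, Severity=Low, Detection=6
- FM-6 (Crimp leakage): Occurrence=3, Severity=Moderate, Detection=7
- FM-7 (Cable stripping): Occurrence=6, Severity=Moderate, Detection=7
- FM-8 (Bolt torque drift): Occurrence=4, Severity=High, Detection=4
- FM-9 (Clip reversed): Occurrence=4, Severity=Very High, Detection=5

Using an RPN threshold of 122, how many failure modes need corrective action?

RPN = Severity × Occurrence × Detection:
  FM-1: 1 × 8 × 4 = 32
  FM-2: 10 × 2 × 7 = 140
  FM-3: 5 × 10 × 10 = 500
  FM-4: 1 × 5 × 8 = 40
  FM-5: 3 × 4 × 6 = 72
  FM-6: 5 × 3 × 7 = 105
  FM-7: 5 × 6 × 7 = 210
  FM-8: 8 × 4 × 4 = 128
  FM-9: 10 × 4 × 5 = 200
Modes with RPN ≥ 122: FM-2 (140), FM-3 (500), FM-7 (210), FM-8 (128), FM-9 (200) → 5.

5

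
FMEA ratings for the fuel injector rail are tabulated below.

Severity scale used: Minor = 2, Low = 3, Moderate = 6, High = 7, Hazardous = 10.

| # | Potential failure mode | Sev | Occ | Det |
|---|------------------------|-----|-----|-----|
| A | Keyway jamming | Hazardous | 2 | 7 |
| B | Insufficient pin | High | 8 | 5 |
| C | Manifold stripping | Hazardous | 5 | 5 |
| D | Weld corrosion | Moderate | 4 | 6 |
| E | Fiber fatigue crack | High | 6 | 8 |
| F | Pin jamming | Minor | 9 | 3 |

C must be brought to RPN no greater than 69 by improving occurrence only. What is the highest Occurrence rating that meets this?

C: S=10, O=5, D=5 → current RPN = 250.
Fixed product = 50. Need 50 × O ≤ 69, so O ≤ 69/50 = 1.38.
Maximum integer Occurrence rating = 1 (gives RPN 50; O=2 would give 100 > 69).

1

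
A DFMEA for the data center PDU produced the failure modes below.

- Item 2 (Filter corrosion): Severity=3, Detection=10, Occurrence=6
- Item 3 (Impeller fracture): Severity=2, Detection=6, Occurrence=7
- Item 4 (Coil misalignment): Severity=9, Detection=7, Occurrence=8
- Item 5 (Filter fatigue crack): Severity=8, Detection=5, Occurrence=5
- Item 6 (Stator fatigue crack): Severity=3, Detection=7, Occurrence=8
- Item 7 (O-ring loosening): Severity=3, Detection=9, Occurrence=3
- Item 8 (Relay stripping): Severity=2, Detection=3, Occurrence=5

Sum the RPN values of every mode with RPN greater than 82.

1136

RPN = Severity × Occurrence × Detection:
  Item 2: 3 × 6 × 10 = 180
  Item 3: 2 × 7 × 6 = 84
  Item 4: 9 × 8 × 7 = 504
  Item 5: 8 × 5 × 5 = 200
  Item 6: 3 × 8 × 7 = 168
  Item 7: 3 × 3 × 9 = 81
  Item 8: 2 × 5 × 3 = 30
RPN > 82: Item 2 (180), Item 3 (84), Item 4 (504), Item 5 (200), Item 6 (168).
Sum: 180 + 84 + 504 + 200 + 168 = 1136.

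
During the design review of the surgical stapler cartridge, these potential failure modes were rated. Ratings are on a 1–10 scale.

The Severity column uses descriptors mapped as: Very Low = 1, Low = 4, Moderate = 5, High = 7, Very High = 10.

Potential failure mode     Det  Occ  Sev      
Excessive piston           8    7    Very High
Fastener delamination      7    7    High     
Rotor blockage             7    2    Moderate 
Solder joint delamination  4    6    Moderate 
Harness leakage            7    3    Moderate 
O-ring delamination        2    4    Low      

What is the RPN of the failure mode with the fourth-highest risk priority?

RPN = Severity × Occurrence × Detection:
  Excessive piston: 10 × 7 × 8 = 560
  Fastener delamination: 7 × 7 × 7 = 343
  Rotor blockage: 5 × 2 × 7 = 70
  Solder joint delamination: 5 × 6 × 4 = 120
  Harness leakage: 5 × 3 × 7 = 105
  O-ring delamination: 4 × 4 × 2 = 32
Sorted descending: 560, 343, 120, 105, 70, 32.
The fourth-highest RPN is 105 (Harness leakage).

105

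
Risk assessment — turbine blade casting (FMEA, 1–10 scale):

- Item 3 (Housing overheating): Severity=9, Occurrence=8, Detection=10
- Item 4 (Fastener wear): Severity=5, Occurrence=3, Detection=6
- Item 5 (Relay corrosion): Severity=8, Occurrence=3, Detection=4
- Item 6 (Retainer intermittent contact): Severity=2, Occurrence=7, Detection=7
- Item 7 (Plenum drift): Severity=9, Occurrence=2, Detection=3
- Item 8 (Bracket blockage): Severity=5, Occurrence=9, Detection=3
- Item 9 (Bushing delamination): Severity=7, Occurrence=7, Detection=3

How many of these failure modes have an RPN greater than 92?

5

RPN = Severity × Occurrence × Detection:
  Item 3: 9 × 8 × 10 = 720
  Item 4: 5 × 3 × 6 = 90
  Item 5: 8 × 3 × 4 = 96
  Item 6: 2 × 7 × 7 = 98
  Item 7: 9 × 2 × 3 = 54
  Item 8: 5 × 9 × 3 = 135
  Item 9: 7 × 7 × 3 = 147
Modes with RPN > 92: Item 3 (720), Item 5 (96), Item 6 (98), Item 8 (135), Item 9 (147) → 5.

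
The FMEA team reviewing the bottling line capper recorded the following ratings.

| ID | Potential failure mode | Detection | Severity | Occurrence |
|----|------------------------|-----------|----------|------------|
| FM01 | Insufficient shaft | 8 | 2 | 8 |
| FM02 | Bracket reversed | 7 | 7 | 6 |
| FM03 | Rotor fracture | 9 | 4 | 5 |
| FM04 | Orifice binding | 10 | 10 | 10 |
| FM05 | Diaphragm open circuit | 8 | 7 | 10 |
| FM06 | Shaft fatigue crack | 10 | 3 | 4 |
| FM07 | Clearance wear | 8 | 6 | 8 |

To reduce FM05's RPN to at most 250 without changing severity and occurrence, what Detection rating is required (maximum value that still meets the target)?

3

FM05: S=7, O=10, D=8 → current RPN = 560.
Fixed product = 70. Need 70 × D ≤ 250, so D ≤ 250/70 = 3.57.
Maximum integer Detection rating = 3 (gives RPN 210; D=4 would give 280 > 250).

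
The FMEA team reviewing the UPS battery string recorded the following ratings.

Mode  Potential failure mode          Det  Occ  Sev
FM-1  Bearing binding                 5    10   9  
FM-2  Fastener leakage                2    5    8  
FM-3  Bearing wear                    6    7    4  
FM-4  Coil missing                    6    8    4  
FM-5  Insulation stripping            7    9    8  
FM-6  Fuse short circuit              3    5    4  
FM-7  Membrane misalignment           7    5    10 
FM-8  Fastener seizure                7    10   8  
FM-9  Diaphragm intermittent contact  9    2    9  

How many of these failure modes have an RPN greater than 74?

RPN = Severity × Occurrence × Detection:
  FM-1: 9 × 10 × 5 = 450
  FM-2: 8 × 5 × 2 = 80
  FM-3: 4 × 7 × 6 = 168
  FM-4: 4 × 8 × 6 = 192
  FM-5: 8 × 9 × 7 = 504
  FM-6: 4 × 5 × 3 = 60
  FM-7: 10 × 5 × 7 = 350
  FM-8: 8 × 10 × 7 = 560
  FM-9: 9 × 2 × 9 = 162
Modes with RPN > 74: FM-1 (450), FM-2 (80), FM-3 (168), FM-4 (192), FM-5 (504), FM-7 (350), FM-8 (560), FM-9 (162) → 8.

8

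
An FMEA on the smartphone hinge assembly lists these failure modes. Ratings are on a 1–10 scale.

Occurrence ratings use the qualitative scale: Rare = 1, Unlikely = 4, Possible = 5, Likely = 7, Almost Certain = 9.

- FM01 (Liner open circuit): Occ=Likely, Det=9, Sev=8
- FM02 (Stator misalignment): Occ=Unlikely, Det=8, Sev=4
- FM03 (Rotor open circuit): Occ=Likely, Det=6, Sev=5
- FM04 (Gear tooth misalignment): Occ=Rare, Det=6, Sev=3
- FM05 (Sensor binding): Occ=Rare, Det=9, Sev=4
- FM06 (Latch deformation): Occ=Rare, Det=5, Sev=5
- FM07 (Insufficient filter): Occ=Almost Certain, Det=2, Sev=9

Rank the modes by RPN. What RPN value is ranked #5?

36

RPN = Severity × Occurrence × Detection:
  FM01: 8 × 7 × 9 = 504
  FM02: 4 × 4 × 8 = 128
  FM03: 5 × 7 × 6 = 210
  FM04: 3 × 1 × 6 = 18
  FM05: 4 × 1 × 9 = 36
  FM06: 5 × 1 × 5 = 25
  FM07: 9 × 9 × 2 = 162
Sorted descending: 504, 210, 162, 128, 36, 25, 18.
The fifth-highest RPN is 36 (FM05).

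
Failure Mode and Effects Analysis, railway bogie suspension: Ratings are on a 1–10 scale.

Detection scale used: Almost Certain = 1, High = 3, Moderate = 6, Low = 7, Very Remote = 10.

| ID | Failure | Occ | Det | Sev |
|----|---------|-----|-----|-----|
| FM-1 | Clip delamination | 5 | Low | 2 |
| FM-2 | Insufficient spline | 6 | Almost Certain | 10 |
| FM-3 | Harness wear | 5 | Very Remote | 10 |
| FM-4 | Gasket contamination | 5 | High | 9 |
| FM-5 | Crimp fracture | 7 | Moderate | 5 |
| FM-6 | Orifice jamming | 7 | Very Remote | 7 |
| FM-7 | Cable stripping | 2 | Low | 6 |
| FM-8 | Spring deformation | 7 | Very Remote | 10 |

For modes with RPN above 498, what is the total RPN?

RPN = Severity × Occurrence × Detection:
  FM-1: 2 × 5 × 7 = 70
  FM-2: 10 × 6 × 1 = 60
  FM-3: 10 × 5 × 10 = 500
  FM-4: 9 × 5 × 3 = 135
  FM-5: 5 × 7 × 6 = 210
  FM-6: 7 × 7 × 10 = 490
  FM-7: 6 × 2 × 7 = 84
  FM-8: 10 × 7 × 10 = 700
RPN > 498: FM-3 (500), FM-8 (700).
Sum: 500 + 700 = 1200.

1200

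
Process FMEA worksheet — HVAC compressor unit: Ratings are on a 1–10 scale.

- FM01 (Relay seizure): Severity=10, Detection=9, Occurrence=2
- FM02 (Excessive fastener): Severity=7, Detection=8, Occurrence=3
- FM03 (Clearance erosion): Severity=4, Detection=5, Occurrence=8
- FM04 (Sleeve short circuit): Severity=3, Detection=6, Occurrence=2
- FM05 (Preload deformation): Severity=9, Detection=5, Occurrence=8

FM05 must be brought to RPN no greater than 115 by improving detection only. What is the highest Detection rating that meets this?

1

FM05: S=9, O=8, D=5 → current RPN = 360.
Fixed product = 72. Need 72 × D ≤ 115, so D ≤ 115/72 = 1.60.
Maximum integer Detection rating = 1 (gives RPN 72; D=2 would give 144 > 115).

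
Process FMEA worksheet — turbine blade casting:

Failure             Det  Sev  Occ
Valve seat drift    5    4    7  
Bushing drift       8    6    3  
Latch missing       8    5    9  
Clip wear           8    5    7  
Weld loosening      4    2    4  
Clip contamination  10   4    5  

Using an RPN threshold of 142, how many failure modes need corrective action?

4

RPN = Severity × Occurrence × Detection:
  Valve seat drift: 4 × 7 × 5 = 140
  Bushing drift: 6 × 3 × 8 = 144
  Latch missing: 5 × 9 × 8 = 360
  Clip wear: 5 × 7 × 8 = 280
  Weld loosening: 2 × 4 × 4 = 32
  Clip contamination: 4 × 5 × 10 = 200
Modes with RPN ≥ 142: Bushing drift (144), Latch missing (360), Clip wear (280), Clip contamination (200) → 4.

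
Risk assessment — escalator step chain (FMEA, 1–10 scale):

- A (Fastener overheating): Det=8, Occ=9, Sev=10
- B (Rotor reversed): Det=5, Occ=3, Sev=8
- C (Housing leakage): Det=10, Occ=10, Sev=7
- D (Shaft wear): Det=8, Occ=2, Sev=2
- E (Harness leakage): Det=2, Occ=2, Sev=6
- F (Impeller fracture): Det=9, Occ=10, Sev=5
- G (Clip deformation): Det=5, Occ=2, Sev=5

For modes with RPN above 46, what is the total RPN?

RPN = Severity × Occurrence × Detection:
  A: 10 × 9 × 8 = 720
  B: 8 × 3 × 5 = 120
  C: 7 × 10 × 10 = 700
  D: 2 × 2 × 8 = 32
  E: 6 × 2 × 2 = 24
  F: 5 × 10 × 9 = 450
  G: 5 × 2 × 5 = 50
RPN > 46: A (720), B (120), C (700), F (450), G (50).
Sum: 720 + 120 + 700 + 450 + 50 = 2040.

2040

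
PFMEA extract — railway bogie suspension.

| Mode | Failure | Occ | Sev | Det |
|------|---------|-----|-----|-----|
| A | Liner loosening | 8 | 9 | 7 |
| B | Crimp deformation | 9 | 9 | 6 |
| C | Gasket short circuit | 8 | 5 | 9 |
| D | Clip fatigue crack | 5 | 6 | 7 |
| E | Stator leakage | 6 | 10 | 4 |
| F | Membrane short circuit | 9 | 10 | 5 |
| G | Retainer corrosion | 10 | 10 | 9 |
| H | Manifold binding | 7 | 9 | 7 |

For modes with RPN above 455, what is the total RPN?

1890

RPN = Severity × Occurrence × Detection:
  A: 9 × 8 × 7 = 504
  B: 9 × 9 × 6 = 486
  C: 5 × 8 × 9 = 360
  D: 6 × 5 × 7 = 210
  E: 10 × 6 × 4 = 240
  F: 10 × 9 × 5 = 450
  G: 10 × 10 × 9 = 900
  H: 9 × 7 × 7 = 441
RPN > 455: A (504), B (486), G (900).
Sum: 504 + 486 + 900 = 1890.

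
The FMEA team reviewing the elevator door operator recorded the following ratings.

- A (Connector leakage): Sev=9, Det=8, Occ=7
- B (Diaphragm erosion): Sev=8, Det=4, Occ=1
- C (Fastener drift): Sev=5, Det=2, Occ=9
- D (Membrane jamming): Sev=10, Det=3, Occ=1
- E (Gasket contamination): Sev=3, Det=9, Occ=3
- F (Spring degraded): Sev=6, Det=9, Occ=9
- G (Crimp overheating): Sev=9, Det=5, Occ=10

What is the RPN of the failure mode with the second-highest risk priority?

486

RPN = Severity × Occurrence × Detection:
  A: 9 × 7 × 8 = 504
  B: 8 × 1 × 4 = 32
  C: 5 × 9 × 2 = 90
  D: 10 × 1 × 3 = 30
  E: 3 × 3 × 9 = 81
  F: 6 × 9 × 9 = 486
  G: 9 × 10 × 5 = 450
Sorted descending: 504, 486, 450, 90, 81, 32, 30.
The second-highest RPN is 486 (F).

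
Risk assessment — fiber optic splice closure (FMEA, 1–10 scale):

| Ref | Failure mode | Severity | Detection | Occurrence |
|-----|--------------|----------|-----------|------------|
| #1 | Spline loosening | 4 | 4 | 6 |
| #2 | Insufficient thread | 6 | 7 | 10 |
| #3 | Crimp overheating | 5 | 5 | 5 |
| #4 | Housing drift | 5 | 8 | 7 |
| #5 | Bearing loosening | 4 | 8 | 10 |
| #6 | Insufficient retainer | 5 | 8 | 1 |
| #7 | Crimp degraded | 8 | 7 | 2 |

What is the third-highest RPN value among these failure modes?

280

RPN = Severity × Occurrence × Detection:
  #1: 4 × 6 × 4 = 96
  #2: 6 × 10 × 7 = 420
  #3: 5 × 5 × 5 = 125
  #4: 5 × 7 × 8 = 280
  #5: 4 × 10 × 8 = 320
  #6: 5 × 1 × 8 = 40
  #7: 8 × 2 × 7 = 112
Sorted descending: 420, 320, 280, 125, 112, 96, 40.
The third-highest RPN is 280 (#4).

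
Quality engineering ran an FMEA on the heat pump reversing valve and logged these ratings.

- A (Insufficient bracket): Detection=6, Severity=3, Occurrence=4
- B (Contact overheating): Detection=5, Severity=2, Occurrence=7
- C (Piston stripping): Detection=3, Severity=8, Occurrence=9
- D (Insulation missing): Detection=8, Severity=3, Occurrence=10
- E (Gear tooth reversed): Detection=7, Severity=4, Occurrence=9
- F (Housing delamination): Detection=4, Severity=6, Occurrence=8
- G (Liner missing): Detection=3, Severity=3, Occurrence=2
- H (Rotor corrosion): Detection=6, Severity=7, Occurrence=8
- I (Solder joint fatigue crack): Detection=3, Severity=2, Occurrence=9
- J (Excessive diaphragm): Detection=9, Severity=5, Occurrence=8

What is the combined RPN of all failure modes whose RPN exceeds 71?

RPN = Severity × Occurrence × Detection:
  A: 3 × 4 × 6 = 72
  B: 2 × 7 × 5 = 70
  C: 8 × 9 × 3 = 216
  D: 3 × 10 × 8 = 240
  E: 4 × 9 × 7 = 252
  F: 6 × 8 × 4 = 192
  G: 3 × 2 × 3 = 18
  H: 7 × 8 × 6 = 336
  I: 2 × 9 × 3 = 54
  J: 5 × 8 × 9 = 360
RPN > 71: A (72), C (216), D (240), E (252), F (192), H (336), J (360).
Sum: 72 + 216 + 240 + 252 + 192 + 336 + 360 = 1668.

1668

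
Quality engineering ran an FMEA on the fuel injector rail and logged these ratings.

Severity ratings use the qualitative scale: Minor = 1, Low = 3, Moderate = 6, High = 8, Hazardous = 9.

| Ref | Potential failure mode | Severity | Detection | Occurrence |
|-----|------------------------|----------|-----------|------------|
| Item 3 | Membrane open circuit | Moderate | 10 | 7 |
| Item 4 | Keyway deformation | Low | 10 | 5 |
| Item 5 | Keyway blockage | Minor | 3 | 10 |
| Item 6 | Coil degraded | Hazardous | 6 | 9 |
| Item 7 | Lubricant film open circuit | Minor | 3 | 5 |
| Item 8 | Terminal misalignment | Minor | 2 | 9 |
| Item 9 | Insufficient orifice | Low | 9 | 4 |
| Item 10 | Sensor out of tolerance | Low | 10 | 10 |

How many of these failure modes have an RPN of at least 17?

RPN = Severity × Occurrence × Detection:
  Item 3: 6 × 7 × 10 = 420
  Item 4: 3 × 5 × 10 = 150
  Item 5: 1 × 10 × 3 = 30
  Item 6: 9 × 9 × 6 = 486
  Item 7: 1 × 5 × 3 = 15
  Item 8: 1 × 9 × 2 = 18
  Item 9: 3 × 4 × 9 = 108
  Item 10: 3 × 10 × 10 = 300
Modes with RPN ≥ 17: Item 3 (420), Item 4 (150), Item 5 (30), Item 6 (486), Item 8 (18), Item 9 (108), Item 10 (300) → 7.

7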